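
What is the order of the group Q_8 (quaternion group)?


Q_8 = {±1, ±i, ±j, ±k}
|Q_8| = 8

|Q_8 (quaternion group)| = 8


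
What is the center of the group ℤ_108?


Z(G) = {g ∈ G | gx = xg for all x ∈ G}
ℤ_108 is abelian, so Z(G) = G

Z(ℤ_108) = ℤ_108


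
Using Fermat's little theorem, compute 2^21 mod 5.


Fermat's little theorem: if p is prime and gcd(a,p)=1, then a^(p-1) ≡ 1 (mod p)
p = 5 is prime, gcd(2,5) = 1
Reduce exponent: 21 mod 4 = 1
So 2^21 ≡ 2^1 (mod 5)
2^1 mod 5 = 2

2^21 ≡ 2 (mod 5)


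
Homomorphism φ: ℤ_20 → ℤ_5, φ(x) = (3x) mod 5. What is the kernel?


Kernel = preimage of identity
ker(φ) = {x ∈ ℤ_20 : 3x ≡ 0 (mod 5)}. Since 5 | 20, φ is well-defined. The kernel is the cyclic subgroup ⟨5⟩ of ℤ_20 (order 4), i.e. {0, 5, 10, 15}

ker(φ) = {0, 5, 10, 15}


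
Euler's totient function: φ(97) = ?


Factor n: 97 = 97
φ(n) = n · ∏(1 - 1/p) over distinct primes p | n
φ(97) = 97 · (1 - 1/97) = 96

φ(97) = 96


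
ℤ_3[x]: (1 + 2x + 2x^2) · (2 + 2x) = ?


Expand and collect like terms; reduce coefficients mod 3:
x^0: 1·2 = 2 ≡ 2 (mod 3)
x^1: 1·2 + 2·2 = 6 ≡ 0 (mod 3)
x^2: 2·2 + 2·2 = 8 ≡ 2 (mod 3)
x^3: 2·2 = 4 ≡ 1 (mod 3)
Result: 2 + 2x^2 + x^3

f · g = 2 + 2x^2 + x^3


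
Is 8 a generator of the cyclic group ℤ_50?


g generates ℤ_n iff gcd(g, n) = 1
gcd(8, 50) = 2
Since gcd = 2 ≠ 1, ⟨8⟩ has order 25 < 50, so 8 is not a generator.

No, 8 does not generate ℤ_50


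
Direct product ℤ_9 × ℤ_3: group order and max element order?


|ℤ_9 × ℤ_3| = 9 × 3 = 27
Max element order = lcm(9,3) = 9
Cyclic? No (gcd=3)

|ℤ_9×ℤ_3| = 27, max element order = 9


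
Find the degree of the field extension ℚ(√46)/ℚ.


√46 has minimal polynomial x² - 46 (irreducible over ℚ since 46 is squarefree)

[ℚ(√46)/ℚ] = 2


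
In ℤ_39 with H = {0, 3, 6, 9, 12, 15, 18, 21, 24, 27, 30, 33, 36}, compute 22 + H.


22 + H = {22 + h (mod 39) : h ∈ H}
22+0=22, 22+3=25, 22+6=28, 22+9=31, 22+12=34, 22+15=37, 22+18=1, 22+21=4, 22+24=7, 22+27=10, 22+30=13, 22+33=16, 22+36=19
22 + H = {1, 4, 7, 10, 13, 16, 19, 22, 25, 28, 31, 34, 37} = 1 + H

22 + H = {1, 4, 7, 10, 13, 16, 19, 22, 25, 28, 31, 34, 37}


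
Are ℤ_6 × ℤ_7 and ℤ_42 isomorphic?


Comparing ℤ_6 × ℤ_7 and ℤ_42:
gcd(6,7) = 1, so ℤ_6 × ℤ_7 ≅ ℤ_42 (CRT)

Yes, ℤ_6 × ℤ_7 ≅ ℤ_42


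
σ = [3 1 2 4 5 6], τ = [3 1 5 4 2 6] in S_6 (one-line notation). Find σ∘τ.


σ∘τ: apply τ first, then σ
1 →τ 3 →σ 2
2 →τ 1 →σ 3
3 →τ 5 →σ 5
4 →τ 4 →σ 4
5 →τ 2 →σ 1
6 →τ 6 →σ 6

σ∘τ = [2 3 5 4 1 6]


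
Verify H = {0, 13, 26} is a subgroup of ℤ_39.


Subgroup test for H = {0, 13, 26} in (ℤ_39, +):
(1) 0 ∈ H? Yes
(2) Closure: for all a,b ∈ H, (a+b) mod 39 ∈ H? Yes
(3) Inverses: for all a ∈ H, -a mod 39 ∈ H? Yes

Yes, H is a subgroup of ℤ_39


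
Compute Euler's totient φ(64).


Factor n: 64 = 2^6
φ(n) = n · ∏(1 - 1/p) over distinct primes p | n
φ(64) = 64 · (1 - 1/2) = 32

φ(64) = 32


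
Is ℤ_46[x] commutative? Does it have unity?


ℤ_46 has zero divisors (2·23 ≡ 0), and these lift to constant zero divisors in ℤ_46[x]; so not an integral domain
Commutative: Yes
Integral domain: No
Has unity: Yes

ℤ_46[x]: Commutative=Yes, Unity=Yes


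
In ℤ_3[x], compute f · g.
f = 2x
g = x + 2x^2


Expand and collect like terms; reduce coefficients mod 3:
x^0: 0·0 = 0 ≡ 0 (mod 3)
x^1: 0·1 + 2·0 = 0 ≡ 0 (mod 3)
x^2: 0·2 + 2·1 = 2 ≡ 2 (mod 3)
x^3: 2·2 = 4 ≡ 1 (mod 3)
Result: 2x^2 + x^3

f · g = 2x^2 + x^3


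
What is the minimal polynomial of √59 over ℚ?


√59 satisfies x² - 59 = 0, irreducible over ℚ since 59 is squarefree

Minimal polynomial: x² - 59


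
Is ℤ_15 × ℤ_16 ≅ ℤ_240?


Comparing ℤ_15 × ℤ_16 and ℤ_240:
gcd(15,16) = 1, so ℤ_15 × ℤ_16 ≅ ℤ_240 (CRT)

Yes, ℤ_15 × ℤ_16 ≅ ℤ_240


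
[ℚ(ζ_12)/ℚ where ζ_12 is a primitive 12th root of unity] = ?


[ℚ(ζ_n):ℚ] = deg Φ_n(x) = φ(n). Here φ(12) = 4

[ℚ(ζ_12)/ℚ where ζ_12 is a primitive 12th root of unity] = 4


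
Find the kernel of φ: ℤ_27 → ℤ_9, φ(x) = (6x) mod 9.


Kernel = preimage of identity
ker(φ) = {x ∈ ℤ_27 : 6x ≡ 0 (mod 9)}. Since 9 | 27, φ is well-defined. The kernel is the cyclic subgroup ⟨3⟩ of ℤ_27 (order 9), i.e. {0, 3, 6, 9, 12, 15, 18, 21, 24}

ker(φ) = {0, 3, 6, 9, 12, 15, 18, 21, 24}


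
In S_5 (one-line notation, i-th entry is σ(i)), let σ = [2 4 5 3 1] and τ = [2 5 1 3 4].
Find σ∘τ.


σ∘τ: apply τ first, then σ
1 →τ 2 →σ 4
2 →τ 5 →σ 1
3 →τ 1 →σ 2
4 →τ 3 →σ 5
5 →τ 4 →σ 3

σ∘τ = [4 1 2 5 3]


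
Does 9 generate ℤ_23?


g generates ℤ_n iff gcd(g, n) = 1
gcd(9, 23) = 1
Since gcd = 1, 9 is a generator.

Yes, 9 generates ℤ_23


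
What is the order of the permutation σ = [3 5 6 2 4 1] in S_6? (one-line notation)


Cycle decomposition: (1 3 6) (2 5 4)
Cycle lengths: 3, 3
Order = lcm(3, 3) = 3

ord(σ) = 3


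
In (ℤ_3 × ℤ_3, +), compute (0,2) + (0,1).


Operation: componentwise addition mod (3, 3)
(0,2) + (0,1) = ((a₁+b₁) mod 3, (a₂+b₂) mod 3) with a = (0,2), b = (0,1)

(0,2) + (0,1) = (0,0)


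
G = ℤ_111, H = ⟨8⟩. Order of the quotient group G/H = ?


|⟨8⟩| = n / gcd(8, 111) = 111 / 1 = 111
H is normal (ℤ_111 is abelian).
|G/H| = |G| / |H| = 111 / 111 = 1

|G/H| = 1


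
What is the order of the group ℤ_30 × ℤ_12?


|A × B| = |A| · |B|
|ℤ_30 × ℤ_12| = 30 × 12 = 360

|ℤ_30 × ℤ_12| = 360


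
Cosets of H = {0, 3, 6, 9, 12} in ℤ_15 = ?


H = {0, 3, 6, 9, 12}, |H| = 5
Number of cosets = |G|/|H| = 15/5 = 3
0 + H = {0, 3, 6, 9, 12}
1 + H = {1, 4, 7, 10, 13}
2 + H = {2, 5, 8, 11, 14}

Cosets: 0+H={0,3,6,9,12}; 1+H={1,4,7,10,13}; 2+H={2,5,8,11,14}


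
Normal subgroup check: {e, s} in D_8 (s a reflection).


H = {e, s} in D_8 (s a reflection)
r·s·r⁻¹ = sr⁻² ≠ s for n ≥ 3, so {e, s} is not closed under conjugation

No, not a normal subgroup


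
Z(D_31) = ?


Z(G) = {g ∈ G | gx = xg for all x ∈ G}
For odd n, Z(D_n) = {e}: no nontrivial rotation commutes with all reflections

Z(D_31) = {e}


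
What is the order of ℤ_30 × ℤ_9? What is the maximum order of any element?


|ℤ_30 × ℤ_9| = 30 × 9 = 270
Max element order = lcm(30,9) = 90
Cyclic? No (gcd=3)

|ℤ_30×ℤ_9| = 270, max element order = 90


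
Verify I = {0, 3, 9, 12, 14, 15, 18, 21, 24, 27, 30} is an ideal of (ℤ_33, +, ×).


Check ideal conditions for I = {0, 3, 9, 12, 14, 15, 18, 21, 24, 27, 30} in ℤ_33:
(1) I is an additive subgroup? No
(2) For r ∈ ℤ_33 and a ∈ I: r·a ∈ I? No  [counterexample: r=2, a=3, r·a mod 33 = 6 ∉ I]

No, I is not an ideal of ℤ_33


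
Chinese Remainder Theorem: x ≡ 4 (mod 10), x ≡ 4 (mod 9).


m₁ = 10, m₂ = 9, gcd = 1, so CRT applies. M = m₁·m₂ = 90
Let M₁ = M/m₁ = 9, M₂ = M/m₂ = 10
Find y₁ ≡ M₁⁻¹ (mod m₁): 9⁻¹ ≡ 9 (mod 10)
Find y₂ ≡ M₂⁻¹ (mod m₂): 10⁻¹ ≡ 1 (mod 9)
x = a₁·M₁·y₁ + a₂·M₂·y₂ = 4·9·9 + 4·10·1 = 364
Reduce mod 90: x ≡ 4
Check: 4 mod 10 = 4 ✓, 4 mod 9 = 4 ✓

x ≡ 4 (mod 90)


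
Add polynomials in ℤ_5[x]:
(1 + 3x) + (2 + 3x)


Add coefficients mod 5:
x^0: 1 + 2 = 3 (mod 5)
x^1: 3 + 3 = 1 (mod 5)
Result: 3 + x

f + g = 3 + x


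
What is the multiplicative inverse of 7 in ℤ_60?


Use the extended Euclidean algorithm to write 1 = 7·s + 60·t; then s mod 60 is the inverse.
Euclidean algorithm:
  7 = 0·60 + 7
  60 = 8·7 + 4
  7 = 1·4 + 3
  4 = 1·3 + 1
  3 = 3·1 + 0
gcd(7,60) = 1
Back-substitution gives: 7·(-17) + 60·(2) = 1
So 7⁻¹ ≡ -17 ≡ 43 (mod 60)
Check: 7 × 43 = 301 ≡ 1 (mod 60) ✓

7⁻¹ ≡ 43 (mod 60)


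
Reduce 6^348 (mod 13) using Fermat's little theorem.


Fermat's little theorem: if p is prime and gcd(a,p)=1, then a^(p-1) ≡ 1 (mod p)
p = 13 is prime, gcd(6,13) = 1
Reduce exponent: 348 mod 12 = 0
So 6^348 ≡ 6^0 (mod 13)
6^0 = 1

6^348 ≡ 1 (mod 13)


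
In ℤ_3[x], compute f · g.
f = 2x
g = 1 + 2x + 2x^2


Expand and collect like terms; reduce coefficients mod 3:
x^0: 0·1 = 0 ≡ 0 (mod 3)
x^1: 0·2 + 2·1 = 2 ≡ 2 (mod 3)
x^2: 0·2 + 2·2 = 4 ≡ 1 (mod 3)
x^3: 2·2 = 4 ≡ 1 (mod 3)
Result: 2x + x^2 + x^3

f · g = 2x + x^2 + x^3


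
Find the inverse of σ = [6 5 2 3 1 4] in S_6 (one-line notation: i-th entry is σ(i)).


To find σ⁻¹, swap domain and range:
σ(1) = 6 → σ⁻¹(6) = 1
σ(2) = 5 → σ⁻¹(5) = 2
σ(3) = 2 → σ⁻¹(2) = 3
σ(4) = 3 → σ⁻¹(3) = 4
σ(5) = 1 → σ⁻¹(1) = 5
σ(6) = 4 → σ⁻¹(4) = 6

σ⁻¹ = [5 3 4 6 2 1]


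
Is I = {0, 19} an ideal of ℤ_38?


Check ideal conditions for I = {0, 19} in ℤ_38:
(1) I is an additive subgroup? Yes
(2) For r ∈ ℤ_38 and a ∈ I: r·a ∈ I? Yes

Yes, I is an ideal of ℤ_38


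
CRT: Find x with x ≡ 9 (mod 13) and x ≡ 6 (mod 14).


m₁ = 13, m₂ = 14, gcd = 1, so CRT applies. M = m₁·m₂ = 182
Let M₁ = M/m₁ = 14, M₂ = M/m₂ = 13
Find y₁ ≡ M₁⁻¹ (mod m₁): 14⁻¹ ≡ 1 (mod 13)
Find y₂ ≡ M₂⁻¹ (mod m₂): 13⁻¹ ≡ 13 (mod 14)
x = a₁·M₁·y₁ + a₂·M₂·y₂ = 9·14·1 + 6·13·13 = 1140
Reduce mod 182: x ≡ 48
Check: 48 mod 13 = 9 ✓, 48 mod 14 = 6 ✓

x ≡ 48 (mod 182)


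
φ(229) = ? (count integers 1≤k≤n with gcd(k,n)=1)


Factor n: 229 = 229
φ(n) = n · ∏(1 - 1/p) over distinct primes p | n
φ(229) = 229 · (1 - 1/229) = 228

φ(229) = 228


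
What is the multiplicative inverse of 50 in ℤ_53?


Use the extended Euclidean algorithm to write 1 = 50·s + 53·t; then s mod 53 is the inverse.
Euclidean algorithm:
  50 = 0·53 + 50
  53 = 1·50 + 3
  50 = 16·3 + 2
  3 = 1·2 + 1
  2 = 2·1 + 0
gcd(50,53) = 1
Back-substitution gives: 50·(-18) + 53·(17) = 1
So 50⁻¹ ≡ -18 ≡ 35 (mod 53)
Check: 50 × 35 = 1750 ≡ 1 (mod 53) ✓

50⁻¹ ≡ 35 (mod 53)


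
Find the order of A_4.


|A_n| = n!/2 (even permutations)
|A_4| = 4!/2 = 24/2 = 12

|A_4| = 12


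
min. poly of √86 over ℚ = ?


√86 satisfies x² - 86 = 0, irreducible over ℚ since 86 is squarefree

Minimal polynomial: x² - 86


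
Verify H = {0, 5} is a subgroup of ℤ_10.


Subgroup test for H = {0, 5} in (ℤ_10, +):
(1) 0 ∈ H? Yes
(2) Closure: for all a,b ∈ H, (a+b) mod 10 ∈ H? Yes
(3) Inverses: for all a ∈ H, -a mod 10 ∈ H? Yes

Yes, H is a subgroup of ℤ_10


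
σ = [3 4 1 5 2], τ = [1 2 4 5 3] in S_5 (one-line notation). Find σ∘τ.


σ∘τ: apply τ first, then σ
1 →τ 1 →σ 3
2 →τ 2 →σ 4
3 →τ 4 →σ 5
4 →τ 5 →σ 2
5 →τ 3 →σ 1

σ∘τ = [3 4 5 2 1]


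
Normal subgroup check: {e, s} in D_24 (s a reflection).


H = {e, s} in D_24 (s a reflection)
r·s·r⁻¹ = sr⁻² ≠ s for n ≥ 3, so {e, s} is not closed under conjugation

No, not a normal subgroup


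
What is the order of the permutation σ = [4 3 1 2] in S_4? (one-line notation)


Cycle decomposition: (1 4 2 3)
Cycle lengths: 4
Order = lcm(4) = 4

ord(σ) = 4


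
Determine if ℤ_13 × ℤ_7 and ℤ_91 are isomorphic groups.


Comparing ℤ_13 × ℤ_7 and ℤ_91:
gcd(13,7) = 1, so ℤ_13 × ℤ_7 ≅ ℤ_91 (CRT)

Yes, ℤ_13 × ℤ_7 ≅ ℤ_91


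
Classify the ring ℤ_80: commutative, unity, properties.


ℤ_80 is a commutative ring with unity 1; 80 = 2×40 is composite, so 2·40 ≡ 0 gives zero divisors (not an integral domain)
Commutative: Yes
Integral domain: No
Has unity: Yes

ℤ_80: Commutative=Yes, Unity=Yes


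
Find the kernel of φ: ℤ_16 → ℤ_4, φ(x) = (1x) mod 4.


Kernel = preimage of identity
ker(φ) = {x ∈ ℤ_16 : 1x ≡ 0 (mod 4)}. Since 4 | 16, φ is well-defined. The kernel is the cyclic subgroup ⟨4⟩ of ℤ_16 (order 4), i.e. {0, 4, 8, 12}

ker(φ) = {0, 4, 8, 12}


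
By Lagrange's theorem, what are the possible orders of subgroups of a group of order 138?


Lagrange's theorem: |H| divides |G|
|G| = 138
Divisors of 138: 1, 2, 3, 6, 23, 46, 69, 138

Possible subgroup orders: {1, 2, 3, 6, 23, 46, 69, 138}


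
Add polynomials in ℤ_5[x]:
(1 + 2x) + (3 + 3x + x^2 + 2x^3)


Add coefficients mod 5:
x^0: 1 + 3 = 4 (mod 5)
x^1: 2 + 3 = 0 (mod 5)
x^2: 0 + 1 = 1 (mod 5)
x^3: 0 + 2 = 2 (mod 5)
Result: 4 + x^2 + 2x^3

f + g = 4 + x^2 + 2x^3


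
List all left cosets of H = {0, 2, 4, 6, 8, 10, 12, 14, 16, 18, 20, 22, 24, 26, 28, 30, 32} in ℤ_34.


H = {0, 2, 4, 6, 8, 10, 12, 14, 16, 18, 20, 22, 24, 26, 28, 30, 32}, |H| = 17
Number of cosets = |G|/|H| = 34/17 = 2
0 + H = {0, 2, 4, 6, 8, 10, 12, 14, 16, 18, 20, 22, 24, 26, 28, 30, 32}
1 + H = {1, 3, 5, 7, 9, 11, 13, 15, 17, 19, 21, 23, 25, 27, 29, 31, 33}

Cosets: 0+H={0,2,4,6,8,10,12,14,16,18,20,22,24,26,28,30,32}; 1+H={1,3,5,7,9,11,13,15,17,19,21,23,25,27,29,31,33}


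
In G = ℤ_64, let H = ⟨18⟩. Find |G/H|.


|⟨18⟩| = n / gcd(18, 64) = 64 / 2 = 32
H is normal (ℤ_64 is abelian).
|G/H| = |G| / |H| = 64 / 32 = 2

|G/H| = 2


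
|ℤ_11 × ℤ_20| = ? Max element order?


|ℤ_11 × ℤ_20| = 11 × 20 = 220
Max element order = lcm(11,20) = 220
Cyclic? Yes (gcd=1)

|ℤ_11×ℤ_20| = 220, max element order = 220


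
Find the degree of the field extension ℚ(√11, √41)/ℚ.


[ℚ(√11,√41):ℚ] = [ℚ(√11,√41):ℚ(√11)]·[ℚ(√11):ℚ] = 2·2 = 4

[ℚ(√11, √41)/ℚ] = 4


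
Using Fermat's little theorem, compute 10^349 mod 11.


Fermat's little theorem: if p is prime and gcd(a,p)=1, then a^(p-1) ≡ 1 (mod p)
p = 11 is prime, gcd(10,11) = 1
Reduce exponent: 349 mod 10 = 9
So 10^349 ≡ 10^9 (mod 11)
10^9 mod 11 = 10

10^349 ≡ 10 (mod 11)


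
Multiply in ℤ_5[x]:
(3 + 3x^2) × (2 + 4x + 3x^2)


Expand and collect like terms; reduce coefficients mod 5:
x^0: 3·2 = 6 ≡ 1 (mod 5)
x^1: 3·4 + 0·2 = 12 ≡ 2 (mod 5)
x^2: 3·3 + 0·4 + 3·2 = 15 ≡ 0 (mod 5)
x^3: 0·3 + 3·4 = 12 ≡ 2 (mod 5)
x^4: 3·3 = 9 ≡ 4 (mod 5)
Result: 1 + 2x + 2x^3 + 4x^4

f · g = 1 + 2x + 2x^3 + 4x^4


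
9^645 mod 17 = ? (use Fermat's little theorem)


Fermat's little theorem: if p is prime and gcd(a,p)=1, then a^(p-1) ≡ 1 (mod p)
p = 17 is prime, gcd(9,17) = 1
Reduce exponent: 645 mod 16 = 5
So 9^645 ≡ 9^5 (mod 17)
9^5 mod 17 = 8

9^645 ≡ 8 (mod 17)


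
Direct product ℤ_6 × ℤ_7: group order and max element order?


|ℤ_6 × ℤ_7| = 6 × 7 = 42
Max element order = lcm(6,7) = 42
Cyclic? Yes (gcd=1)

|ℤ_6×ℤ_7| = 42, max element order = 42


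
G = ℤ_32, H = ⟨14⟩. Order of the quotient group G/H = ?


|⟨14⟩| = n / gcd(14, 32) = 32 / 2 = 16
H is normal (ℤ_32 is abelian).
|G/H| = |G| / |H| = 32 / 16 = 2

|G/H| = 2


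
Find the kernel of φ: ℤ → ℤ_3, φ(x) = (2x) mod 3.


Kernel = preimage of identity
ker(φ) = {x ∈ ℤ : 2x ≡ 0 (mod 3)}. gcd(2,3) = 1, so 2x ≡ 0 (mod 3) ⟺ x ≡ 0 (mod 3/1 = 3). Hence ker(φ) = 3ℤ

ker(φ) = 3ℤ


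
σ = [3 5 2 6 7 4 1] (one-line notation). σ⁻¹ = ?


To find σ⁻¹, swap domain and range:
σ(1) = 3 → σ⁻¹(3) = 1
σ(2) = 5 → σ⁻¹(5) = 2
σ(3) = 2 → σ⁻¹(2) = 3
σ(4) = 6 → σ⁻¹(6) = 4
σ(5) = 7 → σ⁻¹(7) = 5
σ(6) = 4 → σ⁻¹(4) = 6
σ(7) = 1 → σ⁻¹(1) = 7

σ⁻¹ = [7 3 1 6 2 4 5]


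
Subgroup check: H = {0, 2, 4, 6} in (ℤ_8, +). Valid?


Subgroup test for H = {0, 2, 4, 6} in (ℤ_8, +):
(1) 0 ∈ H? Yes
(2) Closure: for all a,b ∈ H, (a+b) mod 8 ∈ H? Yes
(3) Inverses: for all a ∈ H, -a mod 8 ∈ H? Yes

Yes, H is a subgroup of ℤ_8


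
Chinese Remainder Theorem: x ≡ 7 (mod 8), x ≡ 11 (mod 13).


m₁ = 8, m₂ = 13, gcd = 1, so CRT applies. M = m₁·m₂ = 104
Let M₁ = M/m₁ = 13, M₂ = M/m₂ = 8
Find y₁ ≡ M₁⁻¹ (mod m₁): 13⁻¹ ≡ 5 (mod 8)
Find y₂ ≡ M₂⁻¹ (mod m₂): 8⁻¹ ≡ 5 (mod 13)
x = a₁·M₁·y₁ + a₂·M₂·y₂ = 7·13·5 + 11·8·5 = 895
Reduce mod 104: x ≡ 63
Check: 63 mod 8 = 7 ✓, 63 mod 13 = 11 ✓

x ≡ 63 (mod 104)


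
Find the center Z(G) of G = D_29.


Z(G) = {g ∈ G | gx = xg for all x ∈ G}
For odd n, Z(D_n) = {e}: no nontrivial rotation commutes with all reflections

Z(D_29) = {e}


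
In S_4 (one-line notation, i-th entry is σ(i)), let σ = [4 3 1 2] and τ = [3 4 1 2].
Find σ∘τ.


σ∘τ: apply τ first, then σ
1 →τ 3 →σ 1
2 →τ 4 →σ 2
3 →τ 1 →σ 4
4 →τ 2 →σ 3

σ∘τ = [1 2 4 3]


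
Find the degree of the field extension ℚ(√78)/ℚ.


√78 has minimal polynomial x² - 78 (irreducible over ℚ since 78 is squarefree)

[ℚ(√78)/ℚ] = 2


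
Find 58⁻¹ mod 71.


Use the extended Euclidean algorithm to write 1 = 58·s + 71·t; then s mod 71 is the inverse.
Euclidean algorithm:
  58 = 0·71 + 58
  71 = 1·58 + 13
  58 = 4·13 + 6
  13 = 2·6 + 1
  6 = 6·1 + 0
gcd(58,71) = 1
Back-substitution gives: 58·(-11) + 71·(9) = 1
So 58⁻¹ ≡ -11 ≡ 60 (mod 71)
Check: 58 × 60 = 3480 ≡ 1 (mod 71) ✓

58⁻¹ ≡ 60 (mod 71)


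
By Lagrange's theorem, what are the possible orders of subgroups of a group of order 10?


Lagrange's theorem: |H| divides |G|
|G| = 10
Divisors of 10: 1, 2, 5, 10

Possible subgroup orders: {1, 2, 5, 10}


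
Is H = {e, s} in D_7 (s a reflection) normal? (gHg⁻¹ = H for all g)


H = {e, s} in D_7 (s a reflection)
r·s·r⁻¹ = sr⁻² ≠ s for n ≥ 3, so {e, s} is not closed under conjugation

No, not a normal subgroup


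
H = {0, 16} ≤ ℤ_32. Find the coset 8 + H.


8 + H = {8 + h (mod 32) : h ∈ H}
8+0=8, 8+16=24

8 + H = {8, 24}


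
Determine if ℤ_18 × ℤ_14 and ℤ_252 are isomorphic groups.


Comparing ℤ_18 × ℤ_14 and ℤ_252:
gcd(18,14) = 2 ≠ 1. Max element order in ℤ_18×ℤ_14 is lcm(18,14) = 126 < 252, so it has no element of order 252

No, ℤ_18 × ℤ_14 ≇ ℤ_252


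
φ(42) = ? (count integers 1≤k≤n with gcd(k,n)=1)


Factor n: 42 = 2 × 3 × 7
φ(n) = n · ∏(1 - 1/p) over distinct primes p | n
φ(42) = 42 · (1 - 1/2) · (1 - 1/3) · (1 - 1/7) = 12

φ(42) = 12


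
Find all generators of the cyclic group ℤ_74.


g generates ℤ_n iff gcd(g,n) = 1
Prime factors of 74: 2, 37
Generators are g ∈ {1,...,73} not divisible by any of these primes.
Generators: {1, 3, 5, 7, 9, 11, 13, 15, 17, 19, 21, 23, 25, 27, 29, 31, 33, 35, 39, 41, 43, 45, 47, 49, 51, 53, 55, 57, 59, 61, 63, 65, 67, 69, 71, 73}
Number of generators = φ(74) = 36

Generators of ℤ_74 = {1, 3, 5, 7, 9, 11, 13, 15, 17, 19, 21, 23, 25, 27, 29, 31, 33, 35, 39, 41, 43, 45, 47, 49, 51, 53, 55, 57, 59, 61, 63, 65, 67, 69, 71, 73}


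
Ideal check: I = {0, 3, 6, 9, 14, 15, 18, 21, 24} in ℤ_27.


Check ideal conditions for I = {0, 3, 6, 9, 14, 15, 18, 21, 24} in ℤ_27:
(1) I is an additive subgroup? No
(2) For r ∈ ℤ_27 and a ∈ I: r·a ∈ I? No  [counterexample: r=2, a=6, r·a mod 27 = 12 ∉ I]

No, I is not an ideal of ℤ_27


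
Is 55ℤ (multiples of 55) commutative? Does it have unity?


55ℤ is a commutative ring under +,× but has no multiplicative identity (1 ∉ 55ℤ); it has no zero divisors, but without unity it is not an integral domain
Commutative: Yes
Integral domain: No
Has unity: No

55ℤ (multiples of 55): Commutative=Yes, Unity=No


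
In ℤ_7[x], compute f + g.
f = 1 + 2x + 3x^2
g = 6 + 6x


Add coefficients mod 7:
x^0: 1 + 6 = 0 (mod 7)
x^1: 2 + 6 = 1 (mod 7)
x^2: 3 + 0 = 3 (mod 7)
Result: x + 3x^2

f + g = x + 3x^2


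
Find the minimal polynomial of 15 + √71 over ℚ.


Let α = 15 + √71. Then α - 15 = √71, so (α - 15)² = 71, giving α² - 30α + 154 = 0. Degree 2 and α ∉ ℚ, so this is the minimal polynomial.

Minimal polynomial: x² - 30x + 154


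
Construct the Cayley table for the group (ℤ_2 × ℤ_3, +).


Elements: {(0,0), (0,1), (0,2), (1,0), (1,1), (1,2)}
Operation: componentwise addition mod (2, 3)
Entry (a, b) = ((a₁+b₁) mod 2, (a₂+b₂) mod 3)

Cayley table:
      | (0,0) | (0,1) | (0,2) | (1,0) | (1,1) | (1,2)
(0,0) | (0,0) | (0,1) | (0,2) | (1,0) | (1,1) | (1,2)
(0,1) | (0,1) | (0,2) | (0,0) | (1,1) | (1,2) | (1,0)
(0,2) | (0,2) | (0,0) | (0,1) | (1,2) | (1,0) | (1,1)
(1,0) | (1,0) | (1,1) | (1,2) | (0,0) | (0,1) | (0,2)
(1,1) | (1,1) | (1,2) | (1,0) | (0,1) | (0,2) | (0,0)
(1,2) | (1,2) | (1,0) | (1,1) | (0,2) | (0,0) | (0,1)


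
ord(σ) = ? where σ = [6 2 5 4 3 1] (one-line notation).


Cycle decomposition: (1 6) (3 5)
Cycle lengths: 2, 2
Order = lcm(2, 2) = 2

ord(σ) = 2


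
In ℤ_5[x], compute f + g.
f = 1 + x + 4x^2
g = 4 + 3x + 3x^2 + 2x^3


Add coefficients mod 5:
x^0: 1 + 4 = 0 (mod 5)
x^1: 1 + 3 = 4 (mod 5)
x^2: 4 + 3 = 2 (mod 5)
x^3: 0 + 2 = 2 (mod 5)
Result: 4x + 2x^2 + 2x^3

f + g = 4x + 2x^2 + 2x^3


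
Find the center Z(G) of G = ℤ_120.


Z(G) = {g ∈ G | gx = xg for all x ∈ G}
ℤ_120 is abelian, so Z(G) = G

Z(ℤ_120) = ℤ_120


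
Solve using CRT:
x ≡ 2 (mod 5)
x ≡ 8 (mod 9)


m₁ = 5, m₂ = 9, gcd = 1, so CRT applies. M = m₁·m₂ = 45
Let M₁ = M/m₁ = 9, M₂ = M/m₂ = 5
Find y₁ ≡ M₁⁻¹ (mod m₁): 9⁻¹ ≡ 4 (mod 5)
Find y₂ ≡ M₂⁻¹ (mod m₂): 5⁻¹ ≡ 2 (mod 9)
x = a₁·M₁·y₁ + a₂·M₂·y₂ = 2·9·4 + 8·5·2 = 152
Reduce mod 45: x ≡ 17
Check: 17 mod 5 = 2 ✓, 17 mod 9 = 8 ✓

x ≡ 17 (mod 45)


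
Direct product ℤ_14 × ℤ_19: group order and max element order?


|ℤ_14 × ℤ_19| = 14 × 19 = 266
Max element order = lcm(14,19) = 266
Cyclic? Yes (gcd=1)

|ℤ_14×ℤ_19| = 266, max element order = 266


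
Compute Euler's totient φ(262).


Factor n: 262 = 2 × 131
φ(n) = n · ∏(1 - 1/p) over distinct primes p | n
φ(262) = 262 · (1 - 1/2) · (1 - 1/131) = 130

φ(262) = 130


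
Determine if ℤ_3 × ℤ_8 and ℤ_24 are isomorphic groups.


Comparing ℤ_3 × ℤ_8 and ℤ_24:
gcd(3,8) = 1, so ℤ_3 × ℤ_8 ≅ ℤ_24 (CRT)

Yes, ℤ_3 × ℤ_8 ≅ ℤ_24


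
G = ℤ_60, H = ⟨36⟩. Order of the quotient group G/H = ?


|⟨36⟩| = n / gcd(36, 60) = 60 / 12 = 5
H is normal (ℤ_60 is abelian).
|G/H| = |G| / |H| = 60 / 5 = 12

|G/H| = 12


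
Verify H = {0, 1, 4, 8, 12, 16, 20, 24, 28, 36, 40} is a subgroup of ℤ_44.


Subgroup test for H = {0, 1, 4, 8, 12, 16, 20, 24, 28, 36, 40} in (ℤ_44, +):
(1) 0 ∈ H? Yes
(2) Closure: for all a,b ∈ H, (a+b) mod 44 ∈ H? No  [counterexample: 1 + 1 = 2 ∉ H]
(3) Inverses: for all a ∈ H, -a mod 44 ∈ H? No

No, H is not a subgroup of ℤ_44


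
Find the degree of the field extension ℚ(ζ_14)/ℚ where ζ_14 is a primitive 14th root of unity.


[ℚ(ζ_n):ℚ] = deg Φ_n(x) = φ(n). Here φ(14) = 6

[ℚ(ζ_14)/ℚ where ζ_14 is a primitive 14th root of unity] = 6


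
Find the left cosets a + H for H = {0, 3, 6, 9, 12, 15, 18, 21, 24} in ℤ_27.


H = {0, 3, 6, 9, 12, 15, 18, 21, 24}, |H| = 9
Number of cosets = |G|/|H| = 27/9 = 3
0 + H = {0, 3, 6, 9, 12, 15, 18, 21, 24}
1 + H = {1, 4, 7, 10, 13, 16, 19, 22, 25}
2 + H = {2, 5, 8, 11, 14, 17, 20, 23, 26}

Cosets: 0+H={0,3,6,9,12,15,18,21,24}; 1+H={1,4,7,10,13,16,19,22,25}; 2+H={2,5,8,11,14,17,20,23,26}


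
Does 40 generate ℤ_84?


g generates ℤ_n iff gcd(g, n) = 1
gcd(40, 84) = 4
Since gcd = 4 ≠ 1, ⟨40⟩ has order 21 < 84, so 40 is not a generator.

No, 40 does not generate ℤ_84


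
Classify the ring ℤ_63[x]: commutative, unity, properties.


ℤ_63 has zero divisors (3·21 ≡ 0), and these lift to constant zero divisors in ℤ_63[x]; so not an integral domain
Commutative: Yes
Integral domain: No
Has unity: Yes

ℤ_63[x]: Commutative=Yes, Unity=Yes


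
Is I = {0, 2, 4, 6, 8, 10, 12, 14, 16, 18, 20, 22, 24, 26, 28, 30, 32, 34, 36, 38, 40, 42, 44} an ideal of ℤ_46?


Check ideal conditions for I = {0, 2, 4, 6, 8, 10, 12, 14, 16, 18, 20, 22, 24, 26, 28, 30, 32, 34, 36, 38, 40, 42, 44} in ℤ_46:
(1) I is an additive subgroup? Yes
(2) For r ∈ ℤ_46 and a ∈ I: r·a ∈ I? Yes

Yes, I is an ideal of ℤ_46


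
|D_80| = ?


|D_n| = 2n (n rotations and n reflections)
|D_80| = 2×80 = 160

|D_80| = 160


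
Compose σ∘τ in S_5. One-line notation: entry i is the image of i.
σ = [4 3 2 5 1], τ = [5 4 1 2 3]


σ∘τ: apply τ first, then σ
1 →τ 5 →σ 1
2 →τ 4 →σ 5
3 →τ 1 →σ 4
4 →τ 2 →σ 3
5 →τ 3 →σ 2

σ∘τ = [1 5 4 3 2]


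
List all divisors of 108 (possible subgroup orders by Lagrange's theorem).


Lagrange's theorem: |H| divides |G|
|G| = 108
Divisors of 108: 1, 2, 3, 4, 6, 9, 12, 18, 27, 36, 54, 108

Possible subgroup orders: {1, 2, 3, 4, 6, 9, 12, 18, 27, 36, 54, 108}


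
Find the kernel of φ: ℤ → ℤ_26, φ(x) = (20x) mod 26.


Kernel = preimage of identity
ker(φ) = {x ∈ ℤ : 20x ≡ 0 (mod 26)}. gcd(20,26) = 2, so 20x ≡ 0 (mod 26) ⟺ x ≡ 0 (mod 26/2 = 13). Hence ker(φ) = 13ℤ

ker(φ) = 13ℤ


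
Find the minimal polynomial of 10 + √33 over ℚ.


Let α = 10 + √33. Then α - 10 = √33, so (α - 10)² = 33, giving α² - 20α + 67 = 0. Degree 2 and α ∉ ℚ, so this is the minimal polynomial.

Minimal polynomial: x² - 20x + 67


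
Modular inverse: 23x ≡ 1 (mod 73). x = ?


Use the extended Euclidean algorithm to write 1 = 23·s + 73·t; then s mod 73 is the inverse.
Euclidean algorithm:
  23 = 0·73 + 23
  73 = 3·23 + 4
  23 = 5·4 + 3
  4 = 1·3 + 1
  3 = 3·1 + 0
gcd(23,73) = 1
Back-substitution gives: 23·(-19) + 73·(6) = 1
So 23⁻¹ ≡ -19 ≡ 54 (mod 73)
Check: 23 × 54 = 1242 ≡ 1 (mod 73) ✓

23⁻¹ ≡ 54 (mod 73)


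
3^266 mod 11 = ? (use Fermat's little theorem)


Fermat's little theorem: if p is prime and gcd(a,p)=1, then a^(p-1) ≡ 1 (mod p)
p = 11 is prime, gcd(3,11) = 1
Reduce exponent: 266 mod 10 = 6
So 3^266 ≡ 3^6 (mod 11)
3^6 mod 11 = 3

3^266 ≡ 3 (mod 11)


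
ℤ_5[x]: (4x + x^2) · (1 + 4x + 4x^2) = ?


Expand and collect like terms; reduce coefficients mod 5:
x^0: 0·1 = 0 ≡ 0 (mod 5)
x^1: 0·4 + 4·1 = 4 ≡ 4 (mod 5)
x^2: 0·4 + 4·4 + 1·1 = 17 ≡ 2 (mod 5)
x^3: 4·4 + 1·4 = 20 ≡ 0 (mod 5)
x^4: 1·4 = 4 ≡ 4 (mod 5)
Result: 4x + 2x^2 + 4x^4

f · g = 4x + 2x^2 + 4x^4


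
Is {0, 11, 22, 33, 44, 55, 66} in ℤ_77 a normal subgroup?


H = {0, 11, 22, 33, 44, 55, 66} in ℤ_77
ℤ_77 is abelian; every subgroup of an abelian group is normal

Yes, normal subgroup


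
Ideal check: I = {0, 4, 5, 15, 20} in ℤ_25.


Check ideal conditions for I = {0, 4, 5, 15, 20} in ℤ_25:
(1) I is an additive subgroup? No
(2) For r ∈ ℤ_25 and a ∈ I: r·a ∈ I? No  [counterexample: r=2, a=4, r·a mod 25 = 8 ∉ I]

No, I is not an ideal of ℤ_25


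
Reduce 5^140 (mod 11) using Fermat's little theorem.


Fermat's little theorem: if p is prime and gcd(a,p)=1, then a^(p-1) ≡ 1 (mod p)
p = 11 is prime, gcd(5,11) = 1
Reduce exponent: 140 mod 10 = 0
So 5^140 ≡ 5^0 (mod 11)
5^0 = 1

5^140 ≡ 1 (mod 11)


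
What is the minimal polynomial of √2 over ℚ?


√2 satisfies x² - 2 = 0, irreducible over ℚ since 2 is squarefree

Minimal polynomial: x² - 2


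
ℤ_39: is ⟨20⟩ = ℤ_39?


g generates ℤ_n iff gcd(g, n) = 1
gcd(20, 39) = 1
Since gcd = 1, 20 is a generator.

Yes, 20 generates ℤ_39


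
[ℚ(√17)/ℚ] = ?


√17 has minimal polynomial x² - 17 (irreducible over ℚ since 17 is squarefree)

[ℚ(√17)/ℚ] = 2


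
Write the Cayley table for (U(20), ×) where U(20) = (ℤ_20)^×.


Elements: {1, 3, 7, 9, 11, 13, 17, 19}
Operation: multiplication mod 20
Entry (a, b) = (a × b) mod 20

Cayley table:
   |  1 |  3 |  7 |  9 | 11 | 13 | 17 | 19
 1 |  1 |  3 |  7 |  9 | 11 | 13 | 17 | 19
 3 |  3 |  9 |  1 |  7 | 13 | 19 | 11 | 17
 7 |  7 |  1 |  9 |  3 | 17 | 11 | 19 | 13
 9 |  9 |  7 |  3 |  1 | 19 | 17 | 13 | 11
11 | 11 | 13 | 17 | 19 |  1 |  3 |  7 |  9
13 | 13 | 19 | 11 | 17 |  3 |  9 |  1 |  7
17 | 17 | 11 | 19 | 13 |  7 |  1 |  9 |  3
19 | 19 | 17 | 13 | 11 |  9 |  7 |  3 |  1


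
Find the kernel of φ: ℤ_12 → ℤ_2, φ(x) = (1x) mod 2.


Kernel = preimage of identity
ker(φ) = {x ∈ ℤ_12 : 1x ≡ 0 (mod 2)}. Since 2 | 12, φ is well-defined. The kernel is the cyclic subgroup ⟨2⟩ of ℤ_12 (order 6), i.e. {0, 2, 4, 6, 8, 10}

ker(φ) = {0, 2, 4, 6, 8, 10}


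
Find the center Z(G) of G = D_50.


Z(G) = {g ∈ G | gx = xg for all x ∈ G}
For even n, Z(D_n) = {e, r^(n/2)}: the 180° rotation r^25 commutes with every reflection and rotation

Z(D_50) = {e, r^25}


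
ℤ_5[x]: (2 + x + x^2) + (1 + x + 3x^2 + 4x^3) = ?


Add coefficients mod 5:
x^0: 2 + 1 = 3 (mod 5)
x^1: 1 + 1 = 2 (mod 5)
x^2: 1 + 3 = 4 (mod 5)
x^3: 0 + 4 = 4 (mod 5)
Result: 3 + 2x + 4x^2 + 4x^3

f + g = 3 + 2x + 4x^2 + 4x^3


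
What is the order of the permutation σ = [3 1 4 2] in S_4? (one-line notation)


Cycle decomposition: (1 3 4 2)
Cycle lengths: 4
Order = lcm(4) = 4

ord(σ) = 4


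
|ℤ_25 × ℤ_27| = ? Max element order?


|ℤ_25 × ℤ_27| = 25 × 27 = 675
Max element order = lcm(25,27) = 675
Cyclic? Yes (gcd=1)

|ℤ_25×ℤ_27| = 675, max element order = 675


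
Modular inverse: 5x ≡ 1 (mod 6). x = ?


Use the extended Euclidean algorithm to write 1 = 5·s + 6·t; then s mod 6 is the inverse.
Euclidean algorithm:
  5 = 0·6 + 5
  6 = 1·5 + 1
  5 = 5·1 + 0
gcd(5,6) = 1
Back-substitution gives: 5·(-1) + 6·(1) = 1
So 5⁻¹ ≡ -1 ≡ 5 (mod 6)
Check: 5 × 5 = 25 ≡ 1 (mod 6) ✓

5⁻¹ ≡ 5 (mod 6)


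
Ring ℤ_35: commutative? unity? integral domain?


ℤ_35 is a commutative ring with unity 1; 35 = 5×7 is composite, so 5·7 ≡ 0 gives zero divisors (not an integral domain)
Commutative: Yes
Integral domain: No
Has unity: Yes

ℤ_35: Commutative=Yes, Unity=Yes


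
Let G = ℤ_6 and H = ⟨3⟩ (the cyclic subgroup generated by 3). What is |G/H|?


|⟨3⟩| = n / gcd(3, 6) = 6 / 3 = 2
H is normal (ℤ_6 is abelian).
|G/H| = |G| / |H| = 6 / 2 = 3

|G/H| = 3


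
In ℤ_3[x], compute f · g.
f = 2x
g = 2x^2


Expand and collect like terms; reduce coefficients mod 3:
x^0: 0·0 = 0 ≡ 0 (mod 3)
x^1: 0·0 + 2·0 = 0 ≡ 0 (mod 3)
x^2: 0·2 + 2·0 = 0 ≡ 0 (mod 3)
x^3: 2·2 = 4 ≡ 1 (mod 3)
Result: x^3

f · g = x^3


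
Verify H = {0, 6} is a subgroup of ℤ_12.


Subgroup test for H = {0, 6} in (ℤ_12, +):
(1) 0 ∈ H? Yes
(2) Closure: for all a,b ∈ H, (a+b) mod 12 ∈ H? Yes
(3) Inverses: for all a ∈ H, -a mod 12 ∈ H? Yes

Yes, H is a subgroup of ℤ_12


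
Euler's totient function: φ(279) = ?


Factor n: 279 = 3^2 × 31
φ(n) = n · ∏(1 - 1/p) over distinct primes p | n
φ(279) = 279 · (1 - 1/3) · (1 - 1/31) = 180

φ(279) = 180


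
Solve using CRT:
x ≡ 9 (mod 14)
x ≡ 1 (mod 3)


m₁ = 14, m₂ = 3, gcd = 1, so CRT applies. M = m₁·m₂ = 42
Let M₁ = M/m₁ = 3, M₂ = M/m₂ = 14
Find y₁ ≡ M₁⁻¹ (mod m₁): 3⁻¹ ≡ 5 (mod 14)
Find y₂ ≡ M₂⁻¹ (mod m₂): 14⁻¹ ≡ 2 (mod 3)
x = a₁·M₁·y₁ + a₂·M₂·y₂ = 9·3·5 + 1·14·2 = 163
Reduce mod 42: x ≡ 37
Check: 37 mod 14 = 9 ✓, 37 mod 3 = 1 ✓

x ≡ 37 (mod 42)


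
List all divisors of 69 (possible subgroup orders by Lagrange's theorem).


Lagrange's theorem: |H| divides |G|
|G| = 69
Divisors of 69: 1, 3, 23, 69

Possible subgroup orders: {1, 3, 23, 69}


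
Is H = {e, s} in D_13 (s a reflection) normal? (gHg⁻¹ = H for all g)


H = {e, s} in D_13 (s a reflection)
r·s·r⁻¹ = sr⁻² ≠ s for n ≥ 3, so {e, s} is not closed under conjugation

No, not a normal subgroup


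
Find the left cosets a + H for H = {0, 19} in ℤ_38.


H = {0, 19}, |H| = 2
Number of cosets = |G|/|H| = 38/2 = 19
0 + H = {0, 19}
1 + H = {1, 20}
2 + H = {2, 21}
3 + H = {3, 22}
4 + H = {4, 23}
5 + H = {5, 24}
6 + H = {6, 25}
7 + H = {7, 26}
8 + H = {8, 27}
9 + H = {9, 28}
10 + H = {10, 29}
11 + H = {11, 30}
12 + H = {12, 31}
13 + H = {13, 32}
14 + H = {14, 33}
15 + H = {15, 34}
16 + H = {16, 35}
17 + H = {17, 36}
18 + H = {18, 37}

Cosets: 0+H={0,19}; 1+H={1,20}; 2+H={2,21}; 3+H={3,22}; 4+H={4,23}; 5+H={5,24}; 6+H={6,25}; 7+H={7,26}; 8+H={8,27}; 9+H={9,28}; 10+H={10,29}; 11+H={11,30}; 12+H={12,31}; 13+H={13,32}; 14+H={14,33}; 15+H={15,34}; 16+H={16,35}; 17+H={17,36}; 18+H={18,37}


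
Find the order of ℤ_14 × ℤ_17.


|A × B| = |A| · |B|
|ℤ_14 × ℤ_17| = 14 × 17 = 238

|ℤ_14 × ℤ_17| = 238


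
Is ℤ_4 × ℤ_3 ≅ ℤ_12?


Comparing ℤ_4 × ℤ_3 and ℤ_12:
gcd(4,3) = 1, so ℤ_4 × ℤ_3 ≅ ℤ_12 (CRT)

Yes, ℤ_4 × ℤ_3 ≅ ℤ_12


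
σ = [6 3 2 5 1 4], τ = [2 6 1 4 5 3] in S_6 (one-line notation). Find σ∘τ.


σ∘τ: apply τ first, then σ
1 →τ 2 →σ 3
2 →τ 6 →σ 4
3 →τ 1 →σ 6
4 →τ 4 →σ 5
5 →τ 5 →σ 1
6 →τ 3 →σ 2

σ∘τ = [3 4 6 5 1 2]


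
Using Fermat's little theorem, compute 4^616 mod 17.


Fermat's little theorem: if p is prime and gcd(a,p)=1, then a^(p-1) ≡ 1 (mod p)
p = 17 is prime, gcd(4,17) = 1
Reduce exponent: 616 mod 16 = 8
So 4^616 ≡ 4^8 (mod 17)
4^8 mod 17 = 1

4^616 ≡ 1 (mod 17)


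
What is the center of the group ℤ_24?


Z(G) = {g ∈ G | gx = xg for all x ∈ G}
ℤ_24 is abelian, so Z(G) = G

Z(ℤ_24) = ℤ_24


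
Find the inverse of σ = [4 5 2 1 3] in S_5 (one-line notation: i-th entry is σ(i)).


To find σ⁻¹, swap domain and range:
σ(1) = 4 → σ⁻¹(4) = 1
σ(2) = 5 → σ⁻¹(5) = 2
σ(3) = 2 → σ⁻¹(2) = 3
σ(4) = 1 → σ⁻¹(1) = 4
σ(5) = 3 → σ⁻¹(3) = 5

σ⁻¹ = [4 3 5 1 2]


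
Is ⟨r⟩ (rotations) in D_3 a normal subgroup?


H = ⟨r⟩ (rotations) in D_3
The rotation subgroup ⟨r⟩ has index 2 in D_3, so it is normal

Yes, normal subgroup


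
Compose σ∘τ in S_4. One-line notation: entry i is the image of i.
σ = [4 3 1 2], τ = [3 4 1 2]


σ∘τ: apply τ first, then σ
1 →τ 3 →σ 1
2 →τ 4 →σ 2
3 →τ 1 →σ 4
4 →τ 2 →σ 3

σ∘τ = [1 2 4 3]


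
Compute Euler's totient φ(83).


Factor n: 83 = 83
φ(n) = n · ∏(1 - 1/p) over distinct primes p | n
φ(83) = 83 · (1 - 1/83) = 82

φ(83) = 82


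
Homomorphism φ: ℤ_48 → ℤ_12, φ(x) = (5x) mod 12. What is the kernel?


Kernel = preimage of identity
ker(φ) = {x ∈ ℤ_48 : 5x ≡ 0 (mod 12)}. Since 12 | 48, φ is well-defined. The kernel is the cyclic subgroup ⟨12⟩ of ℤ_48 (order 4), i.e. {0, 12, 24, 36}

ker(φ) = {0, 12, 24, 36}


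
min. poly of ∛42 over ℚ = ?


∛42 satisfies x³ - 42 = 0, irreducible over ℚ (no rational root; 42 is not a perfect cube)

Minimal polynomial: x³ - 42


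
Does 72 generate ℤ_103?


g generates ℤ_n iff gcd(g, n) = 1
gcd(72, 103) = 1
Since gcd = 1, 72 is a generator.

Yes, 72 generates ℤ_103


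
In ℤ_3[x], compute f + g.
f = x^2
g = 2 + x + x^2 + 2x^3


Add coefficients mod 3:
x^0: 0 + 2 = 2 (mod 3)
x^1: 0 + 1 = 1 (mod 3)
x^2: 1 + 1 = 2 (mod 3)
x^3: 0 + 2 = 2 (mod 3)
Result: 2 + x + 2x^2 + 2x^3

f + g = 2 + x + 2x^2 + 2x^3


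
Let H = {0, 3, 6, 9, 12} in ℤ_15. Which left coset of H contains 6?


6 + H = {6 + h (mod 15) : h ∈ H}
6+0=6, 6+3=9, 6+6=12, 6+9=0, 6+12=3
6 + H = {0, 3, 6, 9, 12} = 0 + H

6 + H = {0, 3, 6, 9, 12}


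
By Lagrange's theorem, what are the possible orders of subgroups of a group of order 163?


Lagrange's theorem: |H| divides |G|
|G| = 163
Divisors of 163: 1, 163

Possible subgroup orders: {1, 163}


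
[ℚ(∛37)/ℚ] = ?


∛37 has minimal polynomial x³ - 37 (irreducible over ℚ since 37 is not a perfect cube)

[ℚ(∛37)/ℚ] = 3


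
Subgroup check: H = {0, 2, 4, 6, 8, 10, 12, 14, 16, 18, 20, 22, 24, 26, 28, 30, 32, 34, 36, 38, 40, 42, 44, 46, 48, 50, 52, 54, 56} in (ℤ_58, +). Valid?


Subgroup test for H = {0, 2, 4, 6, 8, 10, 12, 14, 16, 18, 20, 22, 24, 26, 28, 30, 32, 34, 36, 38, 40, 42, 44, 46, 48, 50, 52, 54, 56} in (ℤ_58, +):
(1) 0 ∈ H? Yes
(2) Closure: for all a,b ∈ H, (a+b) mod 58 ∈ H? Yes
(3) Inverses: for all a ∈ H, -a mod 58 ∈ H? Yes

Yes, H is a subgroup of ℤ_58


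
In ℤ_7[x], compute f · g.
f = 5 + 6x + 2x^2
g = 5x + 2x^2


Expand and collect like terms; reduce coefficients mod 7:
x^0: 5·0 = 0 ≡ 0 (mod 7)
x^1: 5·5 + 6·0 = 25 ≡ 4 (mod 7)
x^2: 5·2 + 6·5 + 2·0 = 40 ≡ 5 (mod 7)
x^3: 6·2 + 2·5 = 22 ≡ 1 (mod 7)
x^4: 2·2 = 4 ≡ 4 (mod 7)
Result: 4x + 5x^2 + x^3 + 4x^4

f · g = 4x + 5x^2 + x^3 + 4x^4


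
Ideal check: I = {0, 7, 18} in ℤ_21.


Check ideal conditions for I = {0, 7, 18} in ℤ_21:
(1) I is an additive subgroup? No
(2) For r ∈ ℤ_21 and a ∈ I: r·a ∈ I? No  [counterexample: r=2, a=7, r·a mod 21 = 14 ∉ I]

No, I is not an ideal of ℤ_21


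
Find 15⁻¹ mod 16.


Use the extended Euclidean algorithm to write 1 = 15·s + 16·t; then s mod 16 is the inverse.
Euclidean algorithm:
  15 = 0·16 + 15
  16 = 1·15 + 1
  15 = 15·1 + 0
gcd(15,16) = 1
Back-substitution gives: 15·(-1) + 16·(1) = 1
So 15⁻¹ ≡ -1 ≡ 15 (mod 16)
Check: 15 × 15 = 225 ≡ 1 (mod 16) ✓

15⁻¹ ≡ 15 (mod 16)


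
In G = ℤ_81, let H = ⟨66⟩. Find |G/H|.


|⟨66⟩| = n / gcd(66, 81) = 81 / 3 = 27
H is normal (ℤ_81 is abelian).
|G/H| = |G| / |H| = 81 / 27 = 3

|G/H| = 3


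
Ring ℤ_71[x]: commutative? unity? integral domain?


ℤ_71 is a field (n prime), so ℤ_71[x] is a commutative integral domain with unity
Commutative: Yes
Integral domain: Yes
Has unity: Yes

ℤ_71[x]: Commutative=Yes, Unity=Yes


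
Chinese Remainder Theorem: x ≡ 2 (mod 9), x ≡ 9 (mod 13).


m₁ = 9, m₂ = 13, gcd = 1, so CRT applies. M = m₁·m₂ = 117
Let M₁ = M/m₁ = 13, M₂ = M/m₂ = 9
Find y₁ ≡ M₁⁻¹ (mod m₁): 13⁻¹ ≡ 7 (mod 9)
Find y₂ ≡ M₂⁻¹ (mod m₂): 9⁻¹ ≡ 3 (mod 13)
x = a₁·M₁·y₁ + a₂·M₂·y₂ = 2·13·7 + 9·9·3 = 425
Reduce mod 117: x ≡ 74
Check: 74 mod 9 = 2 ✓, 74 mod 13 = 9 ✓

x ≡ 74 (mod 117)


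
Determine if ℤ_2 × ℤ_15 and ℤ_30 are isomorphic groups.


Comparing ℤ_2 × ℤ_15 and ℤ_30:
gcd(2,15) = 1, so ℤ_2 × ℤ_15 ≅ ℤ_30 (CRT)

Yes, ℤ_2 × ℤ_15 ≅ ℤ_30


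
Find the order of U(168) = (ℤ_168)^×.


U(n) is the group of units mod n; |U(n)| = φ(n)
|U(168)| = φ(168) = 48

|U(168) = (ℤ_168)^×| = 48


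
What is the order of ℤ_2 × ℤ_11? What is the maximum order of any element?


|ℤ_2 × ℤ_11| = 2 × 11 = 22
Max element order = lcm(2,11) = 22
Cyclic? Yes (gcd=1)

|ℤ_2×ℤ_11| = 22, max element order = 22


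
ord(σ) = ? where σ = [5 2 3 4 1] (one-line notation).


Cycle decomposition: (1 5)
Cycle lengths: 2
Order = lcm(2) = 2

ord(σ) = 2


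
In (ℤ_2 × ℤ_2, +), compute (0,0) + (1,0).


Operation: componentwise addition mod (2, 2)
(0,0) + (1,0) = ((a₁+b₁) mod 2, (a₂+b₂) mod 2) with a = (0,0), b = (1,0)

(0,0) + (1,0) = (1,0)


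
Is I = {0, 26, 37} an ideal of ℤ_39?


Check ideal conditions for I = {0, 26, 37} in ℤ_39:
(1) I is an additive subgroup? No
(2) For r ∈ ℤ_39 and a ∈ I: r·a ∈ I? No  [counterexample: r=2, a=26, r·a mod 39 = 13 ∉ I]

No, I is not an ideal of ℤ_39


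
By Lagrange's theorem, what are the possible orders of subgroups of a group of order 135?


Lagrange's theorem: |H| divides |G|
|G| = 135
Divisors of 135: 1, 3, 5, 9, 15, 27, 45, 135

Possible subgroup orders: {1, 3, 5, 9, 15, 27, 45, 135}


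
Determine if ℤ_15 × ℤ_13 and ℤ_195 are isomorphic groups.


Comparing ℤ_15 × ℤ_13 and ℤ_195:
gcd(15,13) = 1, so ℤ_15 × ℤ_13 ≅ ℤ_195 (CRT)

Yes, ℤ_15 × ℤ_13 ≅ ℤ_195


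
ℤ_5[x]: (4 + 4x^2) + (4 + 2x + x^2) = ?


Add coefficients mod 5:
x^0: 4 + 4 = 3 (mod 5)
x^1: 0 + 2 = 2 (mod 5)
x^2: 4 + 1 = 0 (mod 5)
Result: 3 + 2x

f + g = 3 + 2x
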